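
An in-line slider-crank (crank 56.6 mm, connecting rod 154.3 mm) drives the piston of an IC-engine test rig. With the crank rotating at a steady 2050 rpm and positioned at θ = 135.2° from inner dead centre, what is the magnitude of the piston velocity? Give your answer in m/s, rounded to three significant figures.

6.25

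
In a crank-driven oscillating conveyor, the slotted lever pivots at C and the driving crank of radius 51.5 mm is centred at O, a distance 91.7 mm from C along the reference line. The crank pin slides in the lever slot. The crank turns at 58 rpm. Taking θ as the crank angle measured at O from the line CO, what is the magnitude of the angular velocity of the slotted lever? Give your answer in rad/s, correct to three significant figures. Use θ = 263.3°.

1.28

ω = 6.074 rad/s (from 58 rpm).
Crank pin A relative to C: A = (d + r cosθ, r sinθ); lever angle φ = atan2(r sinθ, d + r cosθ).
Differentiating tanφ: φ̇ = rω(d cosθ + r)/(d² + r² + 2dr cosθ).
d² + r² + 2dr cosθ = |CA|² = 0.00995917 m²;  d cosθ + r = +0.040801 m.
|ω_lever| = |0.0515·6.074·+0.040801| / 0.00995917 = 1.2815 rad/s.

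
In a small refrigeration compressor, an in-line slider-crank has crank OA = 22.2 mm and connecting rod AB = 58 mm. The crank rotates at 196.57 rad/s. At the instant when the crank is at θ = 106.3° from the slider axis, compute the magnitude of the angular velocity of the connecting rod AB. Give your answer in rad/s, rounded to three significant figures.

22.7

ω = 196.6 rad/s
The rod makes angle φ with the slider axis where L sinφ = r sinθ; differentiating, L cosφ·φ̇ = r ω cosθ.
L cosφ = √(L² − r² sin²θ) = 0.053944 m.
|ω_rod| = r ω |cosθ| / √(L² − r² sin²θ) = 0.0222·196.6·0.28067/0.053944 = 22.705 rad/s.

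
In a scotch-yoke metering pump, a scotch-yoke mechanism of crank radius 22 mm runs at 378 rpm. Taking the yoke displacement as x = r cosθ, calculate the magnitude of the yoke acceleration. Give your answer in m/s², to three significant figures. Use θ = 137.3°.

ω = 39.58 rad/s (from 378 rpm).
x = r cosθ ⇒ ẍ = −rω² cosθ (ω constant).
|a| = rω²|cosθ| = 0.022·(39.58)²·|cos 137.3°| = 25.334 m/s².

25.3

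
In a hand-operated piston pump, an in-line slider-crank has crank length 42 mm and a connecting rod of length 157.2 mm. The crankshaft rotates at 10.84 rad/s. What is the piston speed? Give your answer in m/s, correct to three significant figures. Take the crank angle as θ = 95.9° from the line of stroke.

0.440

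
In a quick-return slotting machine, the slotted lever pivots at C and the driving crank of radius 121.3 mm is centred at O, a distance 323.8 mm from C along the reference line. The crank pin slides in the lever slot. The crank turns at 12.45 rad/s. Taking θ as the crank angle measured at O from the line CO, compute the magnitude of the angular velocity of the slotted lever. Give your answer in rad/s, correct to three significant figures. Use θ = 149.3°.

4.56

ω = 12.45 rad/s
Crank pin A relative to C: A = (d + r cosθ, r sinθ); lever angle φ = atan2(r sinθ, d + r cosθ).
Differentiating tanφ: φ̇ = rω(d cosθ + r)/(d² + r² + 2dr cosθ).
d² + r² + 2dr cosθ = |CA|² = 0.0520154 m²;  d cosθ + r = -0.15712 m.
|ω_lever| = |0.1213·12.45·-0.15712| / 0.0520154 = 4.5617 rad/s.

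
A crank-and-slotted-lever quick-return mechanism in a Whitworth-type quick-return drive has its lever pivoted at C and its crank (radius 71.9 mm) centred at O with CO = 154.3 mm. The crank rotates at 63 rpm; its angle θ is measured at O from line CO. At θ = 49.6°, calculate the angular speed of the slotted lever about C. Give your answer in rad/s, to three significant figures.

1.88

ω = 6.597 rad/s (from 63 rpm).
Crank pin A relative to C: A = (d + r cosθ, r sinθ); lever angle φ = atan2(r sinθ, d + r cosθ).
Differentiating tanφ: φ̇ = rω(d cosθ + r)/(d² + r² + 2dr cosθ).
d² + r² + 2dr cosθ = |CA|² = 0.0433588 m²;  d cosθ + r = +0.1719 m.
|ω_lever| = |0.0719·6.597·+0.1719| / 0.0433588 = 1.8807 rad/s.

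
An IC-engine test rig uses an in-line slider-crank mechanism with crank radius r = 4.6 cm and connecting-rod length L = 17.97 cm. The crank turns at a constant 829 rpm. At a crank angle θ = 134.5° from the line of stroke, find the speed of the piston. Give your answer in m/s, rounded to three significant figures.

ω = 2π·829/60 = 86.81 rad/s
For an in-line slider-crank, x = r cosθ + √(L² − r² sin²θ), so v = −rω sinθ·[1 + r cosθ/√(L² − r² sin²θ)].
With r = 0.046 m, L = 0.1797 m, θ = 134.5°: √(L² − r² sin²θ) = 0.17668 m.
v = −0.046·86.81·0.71325·[1 + 0.046·-0.70091/0.17668] = -2.3285 m/s.
|v| = 2.3285 m/s.

2.33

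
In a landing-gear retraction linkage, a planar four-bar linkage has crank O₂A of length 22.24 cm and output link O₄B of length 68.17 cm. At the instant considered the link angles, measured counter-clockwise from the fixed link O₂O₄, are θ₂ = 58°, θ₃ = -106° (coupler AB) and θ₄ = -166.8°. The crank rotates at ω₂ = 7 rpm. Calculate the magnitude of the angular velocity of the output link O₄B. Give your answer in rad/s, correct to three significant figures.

0.0755

ω₂ = 0.733 rad/s (from 7 rpm).
Differentiating the loop-closure r₂e^{iθ₂}+r₃e^{iθ₃}=r₁+r₄e^{iθ₄} gives r₂ω₂e^{iθ₂}+r₃ω₃e^{iθ₃}=r₄ω₄e^{iθ₄}.
Eliminating the other unknown: ω₄ = r₂ω₂ sin(θ₂−θ₃) / [r₄ sin(θ₄−θ₃)].
Numerator sine = +0.27564; denominator sine = -0.87292.
Result = 0.2224·0.733·(+0.27564) / (0.6817·(-0.87292)) = -0.075515 rad/s; magnitude 0.075515 rad/s.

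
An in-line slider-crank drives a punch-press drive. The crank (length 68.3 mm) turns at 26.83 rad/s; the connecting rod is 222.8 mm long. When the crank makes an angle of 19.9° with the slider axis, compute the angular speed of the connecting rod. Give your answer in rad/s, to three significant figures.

7.78

ω = 26.83 rad/s
The rod makes angle φ with the slider axis where L sinφ = r sinθ; differentiating, L cosφ·φ̇ = r ω cosθ.
L cosφ = √(L² − r² sin²θ) = 0.22158 m.
|ω_rod| = r ω |cosθ| / √(L² − r² sin²θ) = 0.0683·26.83·0.94029/0.22158 = 7.7761 rad/s.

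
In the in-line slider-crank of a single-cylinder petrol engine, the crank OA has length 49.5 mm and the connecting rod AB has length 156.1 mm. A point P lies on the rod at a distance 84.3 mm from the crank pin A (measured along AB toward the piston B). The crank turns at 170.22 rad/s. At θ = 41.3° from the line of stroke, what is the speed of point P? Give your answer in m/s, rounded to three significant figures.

ω = 170.2 rad/s.  Crank-pin speed |V_A| = rω = 8.4259 m/s, perpendicular to OA.
Rod angle: sinφ = −(r/L) sinθ ⇒ φ = -12.081°; ω_rod = −rω cosθ/√(L²−r²sin²θ) = -41.47 rad/s.
V_P = V_A + ω_rod × AP, with AP = 0.0843 m along the rod.
Components: V_Px = −rω sinθ − a·ω_rod·sinφ = -6.2928 m/s;  V_Py = rω cosθ + a·ω_rod·cosφ = +2.9116 m/s.
|V_P| = √(V_Px² + V_Py²) = 6.9337 m/s.

6.93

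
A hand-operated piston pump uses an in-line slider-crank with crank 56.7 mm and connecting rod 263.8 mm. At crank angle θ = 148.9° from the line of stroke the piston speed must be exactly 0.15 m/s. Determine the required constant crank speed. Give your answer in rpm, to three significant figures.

60.0

For an in-line slider-crank, |v_piston| = rω|sinθ|·[1 + r cosθ/√(L² − r² sin²θ)].
With r = 0.0567 m, L = 0.2638 m, θ = 148.9°: the bracketed kinematic factor |dx/dθ| = 0.023864 m.
ω = v/|dx/dθ| = 0.15/0.023864 = 6.2857 rad/s.
N = 60ω/(2π) = 60.024 rpm.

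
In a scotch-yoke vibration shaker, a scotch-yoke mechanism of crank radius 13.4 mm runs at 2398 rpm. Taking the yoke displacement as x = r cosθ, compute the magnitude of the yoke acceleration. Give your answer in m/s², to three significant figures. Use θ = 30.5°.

728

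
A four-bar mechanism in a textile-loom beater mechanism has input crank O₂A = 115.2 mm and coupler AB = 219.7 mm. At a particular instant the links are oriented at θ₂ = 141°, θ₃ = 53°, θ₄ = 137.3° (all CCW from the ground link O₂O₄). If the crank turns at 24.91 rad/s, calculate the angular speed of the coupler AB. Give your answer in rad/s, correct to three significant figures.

ω₂ = 24.91 rad/s
Differentiating the loop-closure r₂e^{iθ₂}+r₃e^{iθ₃}=r₁+r₄e^{iθ₄} gives r₂ω₂e^{iθ₂}+r₃ω₃e^{iθ₃}=r₄ω₄e^{iθ₄}.
Eliminating the other unknown: ω₃ = r₂ω₂ sin(θ₄−θ₂) / [r₃ sin(θ₃−θ₄)].
Numerator sine = -0.06453; denominator sine = -0.99506.
Result = 0.1152·24.91·(-0.06453) / (0.2197·(-0.99506)) = +0.84708 rad/s; magnitude 0.84708 rad/s.

0.847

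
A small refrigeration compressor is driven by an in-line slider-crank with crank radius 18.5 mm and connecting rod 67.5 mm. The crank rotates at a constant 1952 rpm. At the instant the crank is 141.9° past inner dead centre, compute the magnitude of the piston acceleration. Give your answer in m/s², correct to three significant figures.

553

ω = 2π·1952/60 = 204.4 rad/s
x(θ) = r cosθ + √(L² − r² sin²θ); with ω constant, a = ω²·d²x/dθ².
d²x/dθ² = −r cosθ − r²(cos2θ)/√u − r⁴ sin²2θ/(4u^{3/2}),  u = L² − r² sin²θ = 0.00442594 m².
Substituting r = 0.0185 m, L = 0.0675 m, θ = 141.9°: d²x/dθ² = +0.013237 m.
a = ω²·d²x/dθ² = (204.4)²·(+0.013237) = +553.12 m/s²;  |a| = 553.12 m/s².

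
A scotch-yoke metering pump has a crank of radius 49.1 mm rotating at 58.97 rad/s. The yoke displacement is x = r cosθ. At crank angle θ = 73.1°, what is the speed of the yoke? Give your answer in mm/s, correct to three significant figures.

2770

ω = 58.97 rad/s
x = r cosθ ⇒ ẋ = −rω sinθ.
|v| = rω|sinθ| = 0.0491·58.97·|sin 73.1°| = 2.7704 m/s = 2770.4 mm/s.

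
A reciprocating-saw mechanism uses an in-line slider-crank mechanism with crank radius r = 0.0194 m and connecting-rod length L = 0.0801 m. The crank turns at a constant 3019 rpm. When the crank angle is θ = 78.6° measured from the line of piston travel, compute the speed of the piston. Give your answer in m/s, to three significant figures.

6.31

ω = 2π·3019/60 = 316.1 rad/s
For an in-line slider-crank, x = r cosθ + √(L² − r² sin²θ), so v = −rω sinθ·[1 + r cosθ/√(L² − r² sin²θ)].
With r = 0.0194 m, L = 0.0801 m, θ = 78.6°: √(L² − r² sin²θ) = 0.07781 m.
v = −0.0194·316.1·0.98027·[1 + 0.0194·0.19766/0.07781] = -6.3086 m/s.
|v| = 6.3086 m/s.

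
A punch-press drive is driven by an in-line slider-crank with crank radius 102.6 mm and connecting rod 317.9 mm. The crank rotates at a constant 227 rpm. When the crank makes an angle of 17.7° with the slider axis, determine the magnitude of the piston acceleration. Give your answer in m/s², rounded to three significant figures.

ω = 2π·227/60 = 23.77 rad/s
x(θ) = r cosθ + √(L² − r² sin²θ); with ω constant, a = ω²·d²x/dθ².
d²x/dθ² = −r cosθ − r²(cos2θ)/√u − r⁴ sin²2θ/(4u^{3/2}),  u = L² − r² sin²θ = 0.100087 m².
Substituting r = 0.1026 m, L = 0.3179 m, θ = 17.7°: d²x/dθ² = -0.12516 m.
a = ω²·d²x/dθ² = (23.77)²·(-0.12516) = -70.725 m/s²;  |a| = 70.725 m/s².

70.7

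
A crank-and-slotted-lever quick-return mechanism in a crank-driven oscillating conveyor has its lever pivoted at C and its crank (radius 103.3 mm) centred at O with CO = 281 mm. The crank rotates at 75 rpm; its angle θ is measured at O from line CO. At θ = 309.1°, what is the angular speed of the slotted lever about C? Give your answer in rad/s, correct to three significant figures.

ω = 7.854 rad/s (from 75 rpm).
Crank pin A relative to C: A = (d + r cosθ, r sinθ); lever angle φ = atan2(r sinθ, d + r cosθ).
Differentiating tanφ: φ̇ = rω(d cosθ + r)/(d² + r² + 2dr cosθ).
d² + r² + 2dr cosθ = |CA|² = 0.126246 m²;  d cosθ + r = +0.28052 m.
|ω_lever| = |0.1033·7.854·+0.28052| / 0.126246 = 1.8028 rad/s.

1.80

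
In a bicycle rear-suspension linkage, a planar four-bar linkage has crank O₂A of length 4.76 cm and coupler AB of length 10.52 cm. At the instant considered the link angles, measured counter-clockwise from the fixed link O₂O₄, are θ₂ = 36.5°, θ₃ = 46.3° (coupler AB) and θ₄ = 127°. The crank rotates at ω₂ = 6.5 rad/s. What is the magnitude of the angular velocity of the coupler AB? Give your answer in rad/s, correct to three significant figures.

2.98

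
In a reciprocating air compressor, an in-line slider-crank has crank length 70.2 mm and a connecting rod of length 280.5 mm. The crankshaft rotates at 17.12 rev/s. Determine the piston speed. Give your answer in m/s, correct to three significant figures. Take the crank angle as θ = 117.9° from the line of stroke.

ω = 2π·17.1 = 107.6 rad/s
For an in-line slider-crank, x = r cosθ + √(L² − r² sin²θ), so v = −rω sinθ·[1 + r cosθ/√(L² − r² sin²θ)].
With r = 0.0702 m, L = 0.2805 m, θ = 117.9°: √(L² − r² sin²θ) = 0.27355 m.
v = −0.0702·107.6·0.88377·[1 + 0.0702·-0.46793/0.27355] = -5.8722 m/s.
|v| = 5.8722 m/s.

5.87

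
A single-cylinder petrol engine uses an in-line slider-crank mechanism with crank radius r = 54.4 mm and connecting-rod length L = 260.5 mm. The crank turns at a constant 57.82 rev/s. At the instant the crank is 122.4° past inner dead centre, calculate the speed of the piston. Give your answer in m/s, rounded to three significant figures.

14.8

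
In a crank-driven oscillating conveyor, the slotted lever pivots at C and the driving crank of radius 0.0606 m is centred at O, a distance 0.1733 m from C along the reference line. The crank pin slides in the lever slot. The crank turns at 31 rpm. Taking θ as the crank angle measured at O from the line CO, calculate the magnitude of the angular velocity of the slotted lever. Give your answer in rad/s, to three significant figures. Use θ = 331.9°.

0.804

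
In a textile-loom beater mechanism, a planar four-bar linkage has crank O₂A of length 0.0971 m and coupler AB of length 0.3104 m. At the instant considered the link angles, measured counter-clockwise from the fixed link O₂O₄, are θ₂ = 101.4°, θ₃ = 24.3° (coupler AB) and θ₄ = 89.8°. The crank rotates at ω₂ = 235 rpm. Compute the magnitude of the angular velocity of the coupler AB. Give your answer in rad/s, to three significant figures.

ω₂ = 24.61 rad/s (from 235 rpm).
Differentiating the loop-closure r₂e^{iθ₂}+r₃e^{iθ₃}=r₁+r₄e^{iθ₄} gives r₂ω₂e^{iθ₂}+r₃ω₃e^{iθ₃}=r₄ω₄e^{iθ₄}.
Eliminating the other unknown: ω₃ = r₂ω₂ sin(θ₄−θ₂) / [r₃ sin(θ₃−θ₄)].
Numerator sine = -0.20108; denominator sine = -0.90996.
Result = 0.0971·24.61·(-0.20108) / (0.3104·(-0.90996)) = +1.7011 rad/s; magnitude 1.7011 rad/s.

1.70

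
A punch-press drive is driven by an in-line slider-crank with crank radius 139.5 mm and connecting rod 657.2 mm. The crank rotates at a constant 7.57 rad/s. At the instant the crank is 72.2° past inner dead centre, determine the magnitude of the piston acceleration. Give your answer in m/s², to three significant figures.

ω = 7.57 rad/s
x(θ) = r cosθ + √(L² − r² sin²θ); with ω constant, a = ω²·d²x/dθ².
d²x/dθ² = −r cosθ − r²(cos2θ)/√u − r⁴ sin²2θ/(4u^{3/2}),  u = L² − r² sin²θ = 0.41427 m².
Substituting r = 0.1395 m, L = 0.6572 m, θ = 72.2°: d²x/dθ² = -0.018181 m.
a = ω²·d²x/dθ² = (7.57)²·(-0.018181) = -1.0419 m/s²;  |a| = 1.0419 m/s².

1.04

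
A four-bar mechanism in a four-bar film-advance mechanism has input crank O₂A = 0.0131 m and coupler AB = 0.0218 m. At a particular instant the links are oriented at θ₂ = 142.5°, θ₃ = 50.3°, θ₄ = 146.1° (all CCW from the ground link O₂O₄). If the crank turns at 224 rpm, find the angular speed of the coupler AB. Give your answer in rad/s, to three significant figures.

ω₂ = 23.46 rad/s (from 224 rpm).
Differentiating the loop-closure r₂e^{iθ₂}+r₃e^{iθ₃}=r₁+r₄e^{iθ₄} gives r₂ω₂e^{iθ₂}+r₃ω₃e^{iθ₃}=r₄ω₄e^{iθ₄}.
Eliminating the other unknown: ω₃ = r₂ω₂ sin(θ₄−θ₂) / [r₃ sin(θ₃−θ₄)].
Numerator sine = +0.06279; denominator sine = -0.99488.
Result = 0.0131·23.46·(+0.06279) / (0.0218·(-0.99488)) = -0.88964 rad/s; magnitude 0.88964 rad/s.

0.890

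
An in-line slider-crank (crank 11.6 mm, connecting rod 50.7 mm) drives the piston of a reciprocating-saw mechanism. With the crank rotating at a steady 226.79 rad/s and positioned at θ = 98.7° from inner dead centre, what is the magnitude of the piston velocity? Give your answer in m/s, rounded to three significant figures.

2.51

ω = 226.8 rad/s
For an in-line slider-crank, x = r cosθ + √(L² − r² sin²θ), so v = −rω sinθ·[1 + r cosθ/√(L² − r² sin²θ)].
With r = 0.0116 m, L = 0.0507 m, θ = 98.7°: √(L² − r² sin²θ) = 0.049386 m.
v = −0.0116·226.8·0.98849·[1 + 0.0116·-0.15126/0.049386] = -2.5081 m/s.
|v| = 2.5081 m/s.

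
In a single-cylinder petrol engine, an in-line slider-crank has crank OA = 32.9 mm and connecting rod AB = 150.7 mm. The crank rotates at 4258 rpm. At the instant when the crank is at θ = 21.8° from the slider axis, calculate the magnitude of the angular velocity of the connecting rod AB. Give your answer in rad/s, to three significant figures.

90.7

ω = 445.9 rad/s (converted from 4258 rpm).
The rod makes angle φ with the slider axis where L sinφ = r sinθ; differentiating, L cosφ·φ̇ = r ω cosθ.
L cosφ = √(L² − r² sin²θ) = 0.1502 m.
|ω_rod| = r ω |cosθ| / √(L² − r² sin²θ) = 0.0329·445.9·0.92849/0.1502 = 90.683 rad/s.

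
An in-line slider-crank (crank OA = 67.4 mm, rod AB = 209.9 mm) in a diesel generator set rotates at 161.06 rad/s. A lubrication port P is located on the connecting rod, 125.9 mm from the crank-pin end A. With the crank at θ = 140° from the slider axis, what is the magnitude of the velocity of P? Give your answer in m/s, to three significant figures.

6.80

ω = 161.1 rad/s.  Crank-pin speed |V_A| = rω = 10.855 m/s, perpendicular to OA.
Rod angle: sinφ = −(r/L) sinθ ⇒ φ = -11.912°; ω_rod = −rω cosθ/√(L²−r²sin²θ) = +40.49 rad/s.
V_P = V_A + ω_rod × AP, with AP = 0.1259 m along the rod.
Components: V_Px = −rω sinθ − a·ω_rod·sinφ = -5.9256 m/s;  V_Py = rω cosθ + a·ω_rod·cosφ = -3.3279 m/s.
|V_P| = √(V_Px² + V_Py²) = 6.7961 m/s.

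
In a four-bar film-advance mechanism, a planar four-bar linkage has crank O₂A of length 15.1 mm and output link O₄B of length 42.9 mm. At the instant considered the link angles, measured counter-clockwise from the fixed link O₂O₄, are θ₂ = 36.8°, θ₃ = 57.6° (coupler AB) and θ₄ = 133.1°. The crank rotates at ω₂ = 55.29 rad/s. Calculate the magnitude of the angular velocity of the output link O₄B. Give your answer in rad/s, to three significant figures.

ω₂ = 55.29 rad/s
Differentiating the loop-closure r₂e^{iθ₂}+r₃e^{iθ₃}=r₁+r₄e^{iθ₄} gives r₂ω₂e^{iθ₂}+r₃ω₃e^{iθ₃}=r₄ω₄e^{iθ₄}.
Eliminating the other unknown: ω₄ = r₂ω₂ sin(θ₂−θ₃) / [r₄ sin(θ₄−θ₃)].
Numerator sine = -0.35511; denominator sine = +0.96815.
Result = 0.0151·55.29·(-0.35511) / (0.0429·(+0.96815)) = -7.1381 rad/s; magnitude 7.1381 rad/s.

7.14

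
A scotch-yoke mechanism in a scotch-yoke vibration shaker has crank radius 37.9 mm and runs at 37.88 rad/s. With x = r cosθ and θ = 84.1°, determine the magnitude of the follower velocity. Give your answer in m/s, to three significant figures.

ω = 37.88 rad/s
x = r cosθ ⇒ ẋ = −rω sinθ.
|v| = rω|sinθ| = 0.0379·37.88·|sin 84.1°| = 1.428 m/s.

1.43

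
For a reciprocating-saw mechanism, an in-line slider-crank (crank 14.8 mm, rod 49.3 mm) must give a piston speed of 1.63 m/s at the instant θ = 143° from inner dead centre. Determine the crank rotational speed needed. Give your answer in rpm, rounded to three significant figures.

2310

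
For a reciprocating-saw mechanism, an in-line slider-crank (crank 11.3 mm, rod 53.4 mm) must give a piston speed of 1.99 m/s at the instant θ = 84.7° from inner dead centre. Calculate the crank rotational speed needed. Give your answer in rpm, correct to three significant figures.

1660

For an in-line slider-crank, |v_piston| = rω|sinθ|·[1 + r cosθ/√(L² − r² sin²θ)].
With r = 0.0113 m, L = 0.0534 m, θ = 84.7°: the bracketed kinematic factor |dx/dθ| = 0.011477 m.
ω = v/|dx/dθ| = 1.99/0.011477 = 173.4 rad/s.
N = 60ω/(2π) = 1655.8 rpm.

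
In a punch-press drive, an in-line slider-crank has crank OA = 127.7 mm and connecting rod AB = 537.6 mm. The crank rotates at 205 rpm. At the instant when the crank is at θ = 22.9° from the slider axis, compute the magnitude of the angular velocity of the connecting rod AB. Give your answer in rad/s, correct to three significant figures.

4.72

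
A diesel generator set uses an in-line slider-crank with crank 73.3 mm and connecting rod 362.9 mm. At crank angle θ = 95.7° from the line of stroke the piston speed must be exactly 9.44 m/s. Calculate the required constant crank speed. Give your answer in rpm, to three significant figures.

For an in-line slider-crank, |v_piston| = rω|sinθ|·[1 + r cosθ/√(L² − r² sin²θ)].
With r = 0.0733 m, L = 0.3629 m, θ = 95.7°: the bracketed kinematic factor |dx/dθ| = 0.071444 m.
ω = v/|dx/dθ| = 9.44/0.071444 = 132.13 rad/s.
N = 60ω/(2π) = 1261.8 rpm.

1260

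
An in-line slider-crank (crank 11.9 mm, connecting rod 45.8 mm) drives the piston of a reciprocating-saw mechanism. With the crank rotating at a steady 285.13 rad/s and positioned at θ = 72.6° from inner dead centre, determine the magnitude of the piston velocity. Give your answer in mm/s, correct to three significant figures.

ω = 285.1 rad/s
For an in-line slider-crank, x = r cosθ + √(L² − r² sin²θ), so v = −rω sinθ·[1 + r cosθ/√(L² − r² sin²θ)].
With r = 0.0119 m, L = 0.0458 m, θ = 72.6°: √(L² − r² sin²θ) = 0.04437 m.
v = −0.0119·285.1·0.95424·[1 + 0.0119·0.29904/0.04437] = -3.4975 m/s.
|v| = 3.4975 m/s = 3497.5 mm/s.

3500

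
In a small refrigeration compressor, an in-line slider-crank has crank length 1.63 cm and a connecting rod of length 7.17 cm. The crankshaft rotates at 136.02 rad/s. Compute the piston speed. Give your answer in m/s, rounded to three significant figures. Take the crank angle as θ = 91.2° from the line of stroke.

2.21

ω = 136 rad/s
For an in-line slider-crank, x = r cosθ + √(L² − r² sin²θ), so v = −rω sinθ·[1 + r cosθ/√(L² − r² sin²θ)].
With r = 0.0163 m, L = 0.0717 m, θ = 91.2°: √(L² − r² sin²θ) = 0.069823 m.
v = −0.0163·136·0.99978·[1 + 0.0163·-0.02094/0.069823] = -2.2058 m/s.
|v| = 2.2058 m/s.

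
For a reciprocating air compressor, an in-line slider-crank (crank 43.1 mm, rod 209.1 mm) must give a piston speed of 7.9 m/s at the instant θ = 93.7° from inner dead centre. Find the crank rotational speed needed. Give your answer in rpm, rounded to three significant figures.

1780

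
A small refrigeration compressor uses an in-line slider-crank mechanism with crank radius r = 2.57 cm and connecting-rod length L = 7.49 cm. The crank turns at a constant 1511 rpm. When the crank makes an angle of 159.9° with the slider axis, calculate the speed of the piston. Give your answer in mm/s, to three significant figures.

944

ω = 2π·1511/60 = 158.2 rad/s
For an in-line slider-crank, x = r cosθ + √(L² − r² sin²θ), so v = −rω sinθ·[1 + r cosθ/√(L² − r² sin²θ)].
With r = 0.0257 m, L = 0.0749 m, θ = 159.9°: √(L² − r² sin²θ) = 0.074377 m.
v = −0.0257·158.2·0.34366·[1 + 0.0257·-0.93909/0.074377] = -0.94403 m/s.
|v| = 0.94403 m/s = 944.03 mm/s.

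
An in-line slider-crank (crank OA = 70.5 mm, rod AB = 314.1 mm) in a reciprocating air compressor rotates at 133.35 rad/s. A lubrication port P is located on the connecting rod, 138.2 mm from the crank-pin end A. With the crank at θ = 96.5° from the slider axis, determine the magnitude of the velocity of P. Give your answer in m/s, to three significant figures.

ω = 133.3 rad/s.  Crank-pin speed |V_A| = rω = 9.4012 m/s, perpendicular to OA.
Rod angle: sinφ = −(r/L) sinθ ⇒ φ = -12.886°; ω_rod = −rω cosθ/√(L²−r²sin²θ) = +3.4758 rad/s.
V_P = V_A + ω_rod × AP, with AP = 0.1382 m along the rod.
Components: V_Px = −rω sinθ − a·ω_rod·sinφ = -9.2336 m/s;  V_Py = rω cosθ + a·ω_rod·cosφ = -0.59599 m/s.
|V_P| = √(V_Px² + V_Py²) = 9.2528 m/s.

9.25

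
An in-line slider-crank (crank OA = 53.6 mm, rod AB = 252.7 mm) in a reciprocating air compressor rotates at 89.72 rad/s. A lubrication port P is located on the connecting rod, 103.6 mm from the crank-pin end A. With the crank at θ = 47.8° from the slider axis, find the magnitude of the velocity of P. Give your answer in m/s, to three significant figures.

4.23

ω = 89.72 rad/s.  Crank-pin speed |V_A| = rω = 4.809 m/s, perpendicular to OA.
Rod angle: sinφ = −(r/L) sinθ ⇒ φ = -9.040°; ω_rod = −rω cosθ/√(L²−r²sin²θ) = -12.944 rad/s.
V_P = V_A + ω_rod × AP, with AP = 0.1036 m along the rod.
Components: V_Px = −rω sinθ − a·ω_rod·sinφ = -3.7732 m/s;  V_Py = rω cosθ + a·ω_rod·cosφ = +1.906 m/s.
|V_P| = √(V_Px² + V_Py²) = 4.2273 m/s.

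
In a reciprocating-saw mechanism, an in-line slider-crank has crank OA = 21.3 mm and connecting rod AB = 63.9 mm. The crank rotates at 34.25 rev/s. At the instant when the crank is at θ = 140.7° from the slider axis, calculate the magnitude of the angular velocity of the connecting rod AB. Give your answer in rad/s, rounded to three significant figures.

56.8

ω = 215.2 rad/s (converted from 34.25 rev/s).
The rod makes angle φ with the slider axis where L sinφ = r sinθ; differentiating, L cosφ·φ̇ = r ω cosθ.
L cosφ = √(L² − r² sin²θ) = 0.06246 m.
|ω_rod| = r ω |cosθ| / √(L² − r² sin²θ) = 0.0213·215.2·0.77384/0.06246 = 56.79 rad/s.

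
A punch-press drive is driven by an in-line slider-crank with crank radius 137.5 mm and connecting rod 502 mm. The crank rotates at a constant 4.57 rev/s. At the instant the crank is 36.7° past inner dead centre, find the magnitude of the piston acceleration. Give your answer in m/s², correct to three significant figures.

100

ω = 2π·4.57 = 28.71 rad/s
x(θ) = r cosθ + √(L² − r² sin²θ); with ω constant, a = ω²·d²x/dθ².
d²x/dθ² = −r cosθ − r²(cos2θ)/√u − r⁴ sin²2θ/(4u^{3/2}),  u = L² − r² sin²θ = 0.245252 m².
Substituting r = 0.1375 m, L = 0.502 m, θ = 36.7°: d²x/dθ² = -0.12183 m.
a = ω²·d²x/dθ² = (28.71)²·(-0.12183) = -100.45 m/s²;  |a| = 100.45 m/s².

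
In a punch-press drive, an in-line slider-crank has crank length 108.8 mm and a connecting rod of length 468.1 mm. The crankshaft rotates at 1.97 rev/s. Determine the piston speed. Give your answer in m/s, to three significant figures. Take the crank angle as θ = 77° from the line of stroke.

1.38

ω = 2π·1.97 = 12.38 rad/s
For an in-line slider-crank, x = r cosθ + √(L² − r² sin²θ), so v = −rω sinθ·[1 + r cosθ/√(L² − r² sin²θ)].
With r = 0.1088 m, L = 0.4681 m, θ = 77°: √(L² − r² sin²θ) = 0.45594 m.
v = −0.1088·12.38·0.97437·[1 + 0.1088·0.22495/0.45594] = -1.3826 m/s.
|v| = 1.3826 m/s.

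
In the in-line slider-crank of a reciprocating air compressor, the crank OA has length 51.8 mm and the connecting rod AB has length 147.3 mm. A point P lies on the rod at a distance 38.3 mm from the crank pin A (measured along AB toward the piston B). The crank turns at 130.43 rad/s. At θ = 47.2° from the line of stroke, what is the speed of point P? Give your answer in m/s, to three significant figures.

ω = 130.4 rad/s.  Crank-pin speed |V_A| = rω = 6.7563 m/s, perpendicular to OA.
Rod angle: sinφ = −(r/L) sinθ ⇒ φ = -14.953°; ω_rod = −rω cosθ/√(L²−r²sin²θ) = -32.257 rad/s.
V_P = V_A + ω_rod × AP, with AP = 0.0383 m along the rod.
Components: V_Px = −rω sinθ − a·ω_rod·sinφ = -5.2761 m/s;  V_Py = rω cosθ + a·ω_rod·cosφ = +3.3969 m/s.
|V_P| = √(V_Px² + V_Py²) = 6.275 m/s.

6.28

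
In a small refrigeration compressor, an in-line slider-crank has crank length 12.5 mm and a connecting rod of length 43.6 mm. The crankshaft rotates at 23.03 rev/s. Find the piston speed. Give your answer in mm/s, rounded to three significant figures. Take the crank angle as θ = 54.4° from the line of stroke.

1720

ω = 2π·23 = 144.7 rad/s
For an in-line slider-crank, x = r cosθ + √(L² − r² sin²θ), so v = −rω sinθ·[1 + r cosθ/√(L² − r² sin²θ)].
With r = 0.0125 m, L = 0.0436 m, θ = 54.4°: √(L² − r² sin²θ) = 0.042399 m.
v = −0.0125·144.7·0.81310·[1 + 0.0125·0.58212/0.042399] = -1.7231 m/s.
|v| = 1.7231 m/s = 1723.1 mm/s.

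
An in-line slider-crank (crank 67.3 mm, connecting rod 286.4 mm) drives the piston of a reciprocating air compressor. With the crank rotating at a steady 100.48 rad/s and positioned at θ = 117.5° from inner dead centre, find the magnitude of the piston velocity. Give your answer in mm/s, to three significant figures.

ω = 100.5 rad/s
For an in-line slider-crank, x = r cosθ + √(L² − r² sin²θ), so v = −rω sinθ·[1 + r cosθ/√(L² − r² sin²θ)].
With r = 0.0673 m, L = 0.2864 m, θ = 117.5°: √(L² − r² sin²θ) = 0.28011 m.
v = −0.0673·100.5·0.88701·[1 + 0.0673·-0.46175/0.28011] = -5.3328 m/s.
|v| = 5.3328 m/s = 5332.8 mm/s.

5330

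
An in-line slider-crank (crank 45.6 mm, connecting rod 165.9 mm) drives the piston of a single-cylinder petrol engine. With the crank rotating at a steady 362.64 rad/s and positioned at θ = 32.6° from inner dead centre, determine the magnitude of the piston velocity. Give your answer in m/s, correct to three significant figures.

11.0

ω = 362.6 rad/s
For an in-line slider-crank, x = r cosθ + √(L² − r² sin²θ), so v = −rω sinθ·[1 + r cosθ/√(L² − r² sin²θ)].
With r = 0.0456 m, L = 0.1659 m, θ = 32.6°: √(L² − r² sin²θ) = 0.16407 m.
v = −0.0456·362.6·0.53877·[1 + 0.0456·0.84245/0.16407] = -10.995 m/s.
|v| = 10.995 m/s.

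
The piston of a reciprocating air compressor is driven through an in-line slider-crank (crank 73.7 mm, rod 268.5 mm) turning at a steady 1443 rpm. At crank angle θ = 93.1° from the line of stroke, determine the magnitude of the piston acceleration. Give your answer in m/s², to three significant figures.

ω = 2π·1443/60 = 151.1 rad/s
x(θ) = r cosθ + √(L² − r² sin²θ); with ω constant, a = ω²·d²x/dθ².
d²x/dθ² = −r cosθ − r²(cos2θ)/√u − r⁴ sin²2θ/(4u^{3/2}),  u = L² − r² sin²θ = 0.0666764 m².
Substituting r = 0.0737 m, L = 0.2685 m, θ = 93.1°: d²x/dθ² = +0.024893 m.
a = ω²·d²x/dθ² = (151.1)²·(+0.024893) = +568.41 m/s²;  |a| = 568.41 m/s².

568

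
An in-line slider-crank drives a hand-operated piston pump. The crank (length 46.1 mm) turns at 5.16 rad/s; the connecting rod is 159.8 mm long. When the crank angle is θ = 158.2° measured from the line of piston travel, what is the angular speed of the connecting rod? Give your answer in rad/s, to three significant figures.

1.39

ω = 5.16 rad/s
The rod makes angle φ with the slider axis where L sinφ = r sinθ; differentiating, L cosφ·φ̇ = r ω cosθ.
L cosφ = √(L² − r² sin²θ) = 0.15888 m.
|ω_rod| = r ω |cosθ| / √(L² − r² sin²θ) = 0.0461·5.16·0.92849/0.15888 = 1.3901 rad/s.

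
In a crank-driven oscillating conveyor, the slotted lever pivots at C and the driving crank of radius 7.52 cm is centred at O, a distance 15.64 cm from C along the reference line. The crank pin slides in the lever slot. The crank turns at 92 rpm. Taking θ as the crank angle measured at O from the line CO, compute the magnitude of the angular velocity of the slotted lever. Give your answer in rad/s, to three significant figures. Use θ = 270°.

1.81

ω = 9.634 rad/s (from 92 rpm).
Crank pin A relative to C: A = (d + r cosθ, r sinθ); lever angle φ = atan2(r sinθ, d + r cosθ).
Differentiating tanφ: φ̇ = rω(d cosθ + r)/(d² + r² + 2dr cosθ).
d² + r² + 2dr cosθ = |CA|² = 0.030116 m²;  d cosθ + r = +0.0752 m.
|ω_lever| = |0.0752·9.634·+0.0752| / 0.030116 = 1.8091 rad/s.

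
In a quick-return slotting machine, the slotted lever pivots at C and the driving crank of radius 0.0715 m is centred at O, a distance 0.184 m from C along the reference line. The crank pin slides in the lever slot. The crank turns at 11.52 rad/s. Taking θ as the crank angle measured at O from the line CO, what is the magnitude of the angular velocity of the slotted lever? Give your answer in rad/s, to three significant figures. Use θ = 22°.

3.15

ω = 11.52 rad/s
Crank pin A relative to C: A = (d + r cosθ, r sinθ); lever angle φ = atan2(r sinθ, d + r cosθ).
Differentiating tanφ: φ̇ = rω(d cosθ + r)/(d² + r² + 2dr cosθ).
d² + r² + 2dr cosθ = |CA|² = 0.0633643 m²;  d cosθ + r = +0.2421 m.
|ω_lever| = |0.0715·11.52·+0.2421| / 0.0633643 = 3.1471 rad/s.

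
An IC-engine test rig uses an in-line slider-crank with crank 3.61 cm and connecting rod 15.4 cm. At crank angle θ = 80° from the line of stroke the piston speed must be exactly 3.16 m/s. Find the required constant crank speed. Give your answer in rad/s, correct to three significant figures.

For an in-line slider-crank, |v_piston| = rω|sinθ|·[1 + r cosθ/√(L² − r² sin²θ)].
With r = 0.0361 m, L = 0.154 m, θ = 80°: the bracketed kinematic factor |dx/dθ| = 0.037039 m.
ω = v/|dx/dθ| = 3.16/0.037039 = 85.316 rad/s.

85.3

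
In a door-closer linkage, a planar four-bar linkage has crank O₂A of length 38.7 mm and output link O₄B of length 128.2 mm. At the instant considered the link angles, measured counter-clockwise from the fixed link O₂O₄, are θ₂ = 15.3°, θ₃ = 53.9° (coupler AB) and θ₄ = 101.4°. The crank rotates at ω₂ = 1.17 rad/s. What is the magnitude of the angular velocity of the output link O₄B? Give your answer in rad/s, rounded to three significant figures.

0.299

ω₂ = 1.17 rad/s
Differentiating the loop-closure r₂e^{iθ₂}+r₃e^{iθ₃}=r₁+r₄e^{iθ₄} gives r₂ω₂e^{iθ₂}+r₃ω₃e^{iθ₃}=r₄ω₄e^{iθ₄}.
Eliminating the other unknown: ω₄ = r₂ω₂ sin(θ₂−θ₃) / [r₄ sin(θ₄−θ₃)].
Numerator sine = -0.62388; denominator sine = +0.73728.
Result = 0.0387·1.17·(-0.62388) / (0.1282·(+0.73728)) = -0.29887 rad/s; magnitude 0.29887 rad/s.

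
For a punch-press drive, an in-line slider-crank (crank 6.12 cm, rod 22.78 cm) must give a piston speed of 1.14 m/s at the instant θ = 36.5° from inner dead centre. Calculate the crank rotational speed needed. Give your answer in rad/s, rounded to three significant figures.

For an in-line slider-crank, |v_piston| = rω|sinθ|·[1 + r cosθ/√(L² − r² sin²θ)].
With r = 0.0612 m, L = 0.2278 m, θ = 36.5°: the bracketed kinematic factor |dx/dθ| = 0.044367 m.
ω = v/|dx/dθ| = 1.14/0.044367 = 25.695 rad/s.

25.7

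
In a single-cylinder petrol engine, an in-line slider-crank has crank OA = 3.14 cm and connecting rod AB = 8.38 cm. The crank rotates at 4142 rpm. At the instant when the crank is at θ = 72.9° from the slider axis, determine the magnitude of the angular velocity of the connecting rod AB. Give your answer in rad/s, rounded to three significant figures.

ω = 433.7 rad/s (converted from 4142 rpm).
The rod makes angle φ with the slider axis where L sinφ = r sinθ; differentiating, L cosφ·φ̇ = r ω cosθ.
L cosφ = √(L² − r² sin²θ) = 0.078241 m.
|ω_rod| = r ω |cosθ| / √(L² − r² sin²θ) = 0.0314·433.7·0.29404/0.078241 = 51.184 rad/s.

51.2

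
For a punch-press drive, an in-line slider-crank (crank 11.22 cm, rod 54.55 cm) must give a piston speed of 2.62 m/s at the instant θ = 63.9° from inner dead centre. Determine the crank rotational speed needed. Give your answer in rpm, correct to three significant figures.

For an in-line slider-crank, |v_piston| = rω|sinθ|·[1 + r cosθ/√(L² − r² sin²θ)].
With r = 0.1122 m, L = 0.5455 m, θ = 63.9°: the bracketed kinematic factor |dx/dθ| = 0.11004 m.
ω = v/|dx/dθ| = 2.62/0.11004 = 23.81 rad/s.
N = 60ω/(2π) = 227.37 rpm.

227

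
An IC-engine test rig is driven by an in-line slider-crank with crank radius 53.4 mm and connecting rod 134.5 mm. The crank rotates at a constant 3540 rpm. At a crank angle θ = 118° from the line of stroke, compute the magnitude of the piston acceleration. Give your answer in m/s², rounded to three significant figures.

ω = 2π·3540/60 = 370.7 rad/s
x(θ) = r cosθ + √(L² − r² sin²θ); with ω constant, a = ω²·d²x/dθ².
d²x/dθ² = −r cosθ − r²(cos2θ)/√u − r⁴ sin²2θ/(4u^{3/2}),  u = L² − r² sin²θ = 0.0158672 m².
Substituting r = 0.0534 m, L = 0.1345 m, θ = 118°: d²x/dθ² = +0.03703 m.
a = ω²·d²x/dθ² = (370.7)²·(+0.03703) = +5088.8 m/s²;  |a| = 5088.8 m/s².

5090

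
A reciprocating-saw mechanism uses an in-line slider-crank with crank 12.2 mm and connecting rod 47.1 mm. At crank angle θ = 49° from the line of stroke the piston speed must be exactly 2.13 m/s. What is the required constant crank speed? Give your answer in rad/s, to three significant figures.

For an in-line slider-crank, |v_piston| = rω|sinθ|·[1 + r cosθ/√(L² − r² sin²θ)].
With r = 0.0122 m, L = 0.0471 m, θ = 49°: the bracketed kinematic factor |dx/dθ| = 0.010803 m.
ω = v/|dx/dθ| = 2.13/0.010803 = 197.17 rad/s.

197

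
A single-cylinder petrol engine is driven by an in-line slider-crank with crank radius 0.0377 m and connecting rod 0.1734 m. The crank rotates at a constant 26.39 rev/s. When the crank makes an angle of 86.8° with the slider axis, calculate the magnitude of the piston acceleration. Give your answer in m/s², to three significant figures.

172

ω = 2π·26.4 = 165.8 rad/s
x(θ) = r cosθ + √(L² − r² sin²θ); with ω constant, a = ω²·d²x/dθ².
d²x/dθ² = −r cosθ − r²(cos2θ)/√u − r⁴ sin²2θ/(4u^{3/2}),  u = L² − r² sin²θ = 0.0286507 m².
Substituting r = 0.0377 m, L = 0.1734 m, θ = 86.8°: d²x/dθ² = +0.0062387 m.
a = ω²·d²x/dθ² = (165.8)²·(+0.0062387) = +171.53 m/s²;  |a| = 171.53 m/s².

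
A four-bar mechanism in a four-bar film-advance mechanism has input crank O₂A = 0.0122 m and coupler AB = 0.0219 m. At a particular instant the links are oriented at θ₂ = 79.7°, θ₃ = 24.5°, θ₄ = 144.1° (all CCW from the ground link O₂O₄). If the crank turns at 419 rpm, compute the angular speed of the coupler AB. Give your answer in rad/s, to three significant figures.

25.4

ω₂ = 43.88 rad/s (from 419 rpm).
Differentiating the loop-closure r₂e^{iθ₂}+r₃e^{iθ₃}=r₁+r₄e^{iθ₄} gives r₂ω₂e^{iθ₂}+r₃ω₃e^{iθ₃}=r₄ω₄e^{iθ₄}.
Eliminating the other unknown: ω₃ = r₂ω₂ sin(θ₄−θ₂) / [r₃ sin(θ₃−θ₄)].
Numerator sine = +0.90183; denominator sine = -0.86949.
Result = 0.0122·43.88·(+0.90183) / (0.0219·(-0.86949)) = -25.352 rad/s; magnitude 25.352 rad/s.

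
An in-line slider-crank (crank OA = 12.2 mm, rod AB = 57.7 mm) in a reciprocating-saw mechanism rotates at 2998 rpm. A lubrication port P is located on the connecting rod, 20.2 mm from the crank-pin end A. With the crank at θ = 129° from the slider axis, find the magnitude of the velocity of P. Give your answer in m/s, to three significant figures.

3.24

ω = 313.9 rad/s.  Crank-pin speed |V_A| = rω = 3.8302 m/s, perpendicular to OA.
Rod angle: sinφ = −(r/L) sinθ ⇒ φ = -9.458°; ω_rod = −rω cosθ/√(L²−r²sin²θ) = +42.351 rad/s.
V_P = V_A + ω_rod × AP, with AP = 0.0202 m along the rod.
Components: V_Px = −rω sinθ − a·ω_rod·sinφ = -2.836 m/s;  V_Py = rω cosθ + a·ω_rod·cosφ = -1.5666 m/s.
|V_P| = √(V_Px² + V_Py²) = 3.2399 m/s.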